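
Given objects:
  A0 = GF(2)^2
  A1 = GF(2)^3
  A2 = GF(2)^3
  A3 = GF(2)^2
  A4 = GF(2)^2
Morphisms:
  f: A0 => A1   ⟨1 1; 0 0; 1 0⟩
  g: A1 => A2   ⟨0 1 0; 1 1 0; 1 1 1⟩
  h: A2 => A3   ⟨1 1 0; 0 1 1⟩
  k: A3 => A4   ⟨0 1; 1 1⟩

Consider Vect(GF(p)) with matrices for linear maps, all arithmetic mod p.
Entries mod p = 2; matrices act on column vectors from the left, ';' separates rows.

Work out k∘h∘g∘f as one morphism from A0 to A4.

  e0=⟨1,0⟩ f=>⟨1,0,1⟩ g=>⟨0,1,0⟩ h=>⟨1,1⟩ k=>⟨1,0⟩
  e1=⟨0,1⟩ f=>⟨1,0,0⟩ g=>⟨0,1,1⟩ h=>⟨1,0⟩ k=>⟨0,1⟩
result: ⟨1 0; 0 1⟩

Answer: ⟨1 0; 0 1⟩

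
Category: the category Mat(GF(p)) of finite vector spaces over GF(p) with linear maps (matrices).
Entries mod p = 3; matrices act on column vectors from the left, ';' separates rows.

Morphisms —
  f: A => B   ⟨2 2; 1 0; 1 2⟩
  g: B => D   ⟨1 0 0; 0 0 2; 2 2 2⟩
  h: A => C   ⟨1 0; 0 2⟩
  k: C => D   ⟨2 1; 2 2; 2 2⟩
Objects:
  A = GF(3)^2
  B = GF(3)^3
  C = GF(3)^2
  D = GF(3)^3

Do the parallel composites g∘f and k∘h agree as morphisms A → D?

Answer: DOES NOT COMMUTE

Trace:
Path 1 = f;g:
  e0=⟨1,0⟩ f=>⟨2,1,1⟩ g=>⟨2,2,2⟩
  e1=⟨0,1⟩ f=>⟨2,0,2⟩ g=>⟨2,1,2⟩
  composite₁ = ⟨2 2; 2 1; 2 2⟩
Path 2 = h;k:
  e0=⟨1,0⟩ h=>⟨1,0⟩ k=>⟨2,2,2⟩
  e1=⟨0,1⟩ h=>⟨0,2⟩ k=>⟨2,1,1⟩
  composite₂ = ⟨2 2; 2 1; 2 1⟩
Equal? differ; not commutative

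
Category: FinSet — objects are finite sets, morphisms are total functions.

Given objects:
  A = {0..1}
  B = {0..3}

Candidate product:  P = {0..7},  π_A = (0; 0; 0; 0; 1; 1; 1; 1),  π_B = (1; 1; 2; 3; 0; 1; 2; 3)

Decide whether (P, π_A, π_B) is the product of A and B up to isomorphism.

Answer: NOT A VALID PRODUCT — duplicate pair at indices 1,0

Work:
|A|·|B| = 2·4 = 8;  |P| = 8
Check the pairing map k ↦ (π_A(k), π_B(k)):
  0 ↦ (0,1)
  1 ↦ (0,1)  ✗ repeats pair of k=0
  2 ↦ (0,2)
  3 ↦ (0,3)
  4 ↦ (1,0)
  5 ↦ (1,1)
  6 ↦ (1,2)
  7 ↦ (1,3)
distinct pairs in image: 7 / 8 needed
  → (0,1) hit at k=0 and k=1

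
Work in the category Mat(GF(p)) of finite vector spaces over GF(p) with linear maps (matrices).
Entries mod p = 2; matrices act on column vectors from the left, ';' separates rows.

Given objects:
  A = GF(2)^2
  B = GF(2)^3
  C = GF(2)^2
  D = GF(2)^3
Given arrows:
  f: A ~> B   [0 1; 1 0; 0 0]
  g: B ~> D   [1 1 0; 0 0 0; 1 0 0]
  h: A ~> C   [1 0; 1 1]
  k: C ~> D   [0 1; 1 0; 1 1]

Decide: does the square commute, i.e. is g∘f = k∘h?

1) trace f;g:
  e0=(1,0) f~>(0,1,0) g~>(1,0,0)
  e1=(0,1) f~>(1,0,0) g~>(1,0,1)
  result₁ = [1 1; 0 0; 0 1]
2) trace h;k:
  e0=(1,0) h~>(1,1) k~>(1,1,0)
  e1=(0,1) h~>(0,1) k~>(1,0,1)
  result₂ = [1 1; 1 0; 0 1]
Equal? distinct morphisms ✗

Answer: DOES NOT COMMUTE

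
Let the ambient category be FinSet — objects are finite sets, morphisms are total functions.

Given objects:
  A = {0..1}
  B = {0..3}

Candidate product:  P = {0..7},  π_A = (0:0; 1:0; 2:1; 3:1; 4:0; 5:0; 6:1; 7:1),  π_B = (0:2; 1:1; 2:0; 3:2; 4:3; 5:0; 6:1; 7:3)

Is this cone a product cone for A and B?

Answer: VALID PRODUCT

Trace:
|A|·|B| = 2·4 = 8;  |P| = 8
Check the pairing map k ↦ (π_A(k), π_B(k)):
  0 : (0,2)
  1 : (0,1)
  2 : (1,0)
  3 : (1,2)
  4 : (0,3)
  5 : (0,0)
  6 : (1,1)
  7 : (1,3)
distinct pairs in image: 8 / 8 needed
  → bijection onto A×B; projections well-typed.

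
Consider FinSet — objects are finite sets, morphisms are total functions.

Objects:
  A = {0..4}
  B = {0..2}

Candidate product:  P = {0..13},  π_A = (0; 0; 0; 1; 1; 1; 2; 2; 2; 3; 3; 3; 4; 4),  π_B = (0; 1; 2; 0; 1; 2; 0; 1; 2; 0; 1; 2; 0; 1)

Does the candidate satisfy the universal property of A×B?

|A|·|B| = 5·3 = 15;  |P| = 14
  → cardinalities differ; no bijection possible.

Answer: NOT A VALID PRODUCT — |P|=14 ≠ |A|·|B|=15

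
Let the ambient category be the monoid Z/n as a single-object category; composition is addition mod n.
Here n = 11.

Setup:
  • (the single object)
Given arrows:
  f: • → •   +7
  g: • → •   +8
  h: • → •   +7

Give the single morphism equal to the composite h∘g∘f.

  0 +7≡7 +8≡4 +7≡0  (mod 11)
composite: +0

Answer: +0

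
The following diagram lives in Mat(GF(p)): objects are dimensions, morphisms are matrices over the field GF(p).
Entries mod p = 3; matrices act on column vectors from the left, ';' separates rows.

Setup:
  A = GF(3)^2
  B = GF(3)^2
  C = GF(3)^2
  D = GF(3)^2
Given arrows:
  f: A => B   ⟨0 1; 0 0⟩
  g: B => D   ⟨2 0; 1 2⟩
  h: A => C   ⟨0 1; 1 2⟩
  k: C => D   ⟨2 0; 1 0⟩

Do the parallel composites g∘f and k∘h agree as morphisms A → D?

Answer: COMMUTES

Work:
Path 1 = f;g:
  e0=⟨1,0⟩ f=>⟨0,0⟩ g=>⟨0,0⟩
  e1=⟨0,1⟩ f=>⟨1,0⟩ g=>⟨2,1⟩
  ⟦path⟧₁ = ⟨0 2; 0 1⟩
Path 2 = h;k:
  e0=⟨1,0⟩ h=>⟨0,1⟩ k=>⟨0,0⟩
  e1=⟨0,1⟩ h=>⟨1,2⟩ k=>⟨2,1⟩
  ⟦path⟧₂ = ⟨0 2; 0 1⟩
Equal? equal; square commutes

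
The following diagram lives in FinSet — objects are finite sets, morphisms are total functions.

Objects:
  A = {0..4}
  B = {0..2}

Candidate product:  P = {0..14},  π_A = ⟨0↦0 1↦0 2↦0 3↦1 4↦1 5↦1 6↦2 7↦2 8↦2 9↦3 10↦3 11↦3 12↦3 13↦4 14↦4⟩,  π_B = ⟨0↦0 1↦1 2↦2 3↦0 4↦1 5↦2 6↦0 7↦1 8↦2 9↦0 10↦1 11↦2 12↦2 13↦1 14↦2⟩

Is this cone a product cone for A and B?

Answer: NOT A VALID PRODUCT — duplicate pair at indices 11,12

Trace:
|A|·|B| = 5·3 = 15;  |P| = 15
Check the pairing map k ↦ (π_A(k), π_B(k)):
  0 ↦ (0,0)
  1 ↦ (0,1)
  2 ↦ (0,2)
  3 ↦ (1,0)
  4 ↦ (1,1)
  5 ↦ (1,2)
  6 ↦ (2,0)
  7 ↦ (2,1)
  8 ↦ (2,2)
  9 ↦ (3,0)
  10 ↦ (3,1)
  11 ↦ (3,2)
  12 ↦ (3,2)  ✗ repeats pair of k=11
  13 ↦ (4,1)
  14 ↦ (4,2)
distinct pairs in image: 14 / 15 needed
  → (3,2) hit at k=11 and k=12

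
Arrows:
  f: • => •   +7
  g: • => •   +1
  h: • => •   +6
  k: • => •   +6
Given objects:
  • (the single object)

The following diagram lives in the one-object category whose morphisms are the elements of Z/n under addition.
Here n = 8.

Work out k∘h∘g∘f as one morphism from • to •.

  0 +7≡7 +1≡0 +6≡6 +6≡4  (mod 8)
⟦path⟧: +4

Answer: +4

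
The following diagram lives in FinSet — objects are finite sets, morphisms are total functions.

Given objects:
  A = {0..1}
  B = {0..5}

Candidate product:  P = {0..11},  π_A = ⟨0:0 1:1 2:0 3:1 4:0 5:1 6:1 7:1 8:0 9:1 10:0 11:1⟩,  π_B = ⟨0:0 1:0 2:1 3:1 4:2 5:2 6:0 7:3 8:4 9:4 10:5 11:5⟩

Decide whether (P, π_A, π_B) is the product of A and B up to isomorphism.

Answer: NOT A VALID PRODUCT — duplicate pair at indices 1,6

Trace:
|A|·|B| = 2·6 = 12;  |P| = 12
Check the pairing map k ↦ (π_A(k), π_B(k)):
  0 : (0,0)
  1 : (1,0)
  2 : (0,1)
  3 : (1,1)
  4 : (0,2)
  5 : (1,2)
  6 : (1,0)  ✗ repeats pair of k=1
  7 : (1,3)
  8 : (0,4)
  9 : (1,4)
  10 : (0,5)
  11 : (1,5)
distinct pairs in image: 11 / 12 needed
  → (1,0) hit at k=1 and k=6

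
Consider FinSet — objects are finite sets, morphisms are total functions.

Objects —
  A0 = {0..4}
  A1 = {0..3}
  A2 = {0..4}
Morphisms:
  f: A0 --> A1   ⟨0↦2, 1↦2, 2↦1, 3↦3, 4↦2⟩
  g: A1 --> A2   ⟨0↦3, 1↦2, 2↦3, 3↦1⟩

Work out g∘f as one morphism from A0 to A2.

  0 f-->2 g-->3
  1 f-->2 g-->3
  2 f-->1 g-->2
  3 f-->3 g-->1
  4 f-->2 g-->3
composite: ⟨0↦3, 1↦3, 2↦2, 3↦1, 4↦3⟩

Answer: ⟨0↦3, 1↦3, 2↦2, 3↦1, 4↦3⟩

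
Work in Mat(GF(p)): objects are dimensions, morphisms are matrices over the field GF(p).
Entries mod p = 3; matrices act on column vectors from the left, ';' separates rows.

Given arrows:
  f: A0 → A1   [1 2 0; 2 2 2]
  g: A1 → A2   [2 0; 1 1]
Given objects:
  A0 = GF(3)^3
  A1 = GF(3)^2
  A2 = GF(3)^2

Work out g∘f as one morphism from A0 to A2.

Answer: [2 1 0; 0 1 2]

Derivation:
  e0=⟨1,0,0⟩ f→⟨1,2⟩ g→⟨2,0⟩
  e1=⟨0,1,0⟩ f→⟨2,2⟩ g→⟨1,1⟩
  e2=⟨0,0,1⟩ f→⟨0,2⟩ g→⟨0,2⟩
composite: [2 1 0; 0 1 2]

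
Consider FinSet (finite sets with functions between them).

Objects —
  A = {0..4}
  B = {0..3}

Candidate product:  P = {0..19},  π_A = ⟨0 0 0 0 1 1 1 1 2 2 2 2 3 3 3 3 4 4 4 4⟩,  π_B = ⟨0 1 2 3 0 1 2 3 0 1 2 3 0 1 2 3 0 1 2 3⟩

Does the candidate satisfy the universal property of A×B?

|A|·|B| = 5·4 = 20;  |P| = 20
Check the pairing map k ↦ (π_A(k), π_B(k)):
  0 : (0,0)
  1 : (0,1)
  2 : (0,2)
  3 : (0,3)
  4 : (1,0)
  5 : (1,1)
  6 : (1,2)
  7 : (1,3)
  8 : (2,0)
  9 : (2,1)
  10 : (2,2)
  11 : (2,3)
  12 : (3,0)
  13 : (3,1)
  14 : (3,2)
  15 : (3,3)
  16 : (4,0)
  17 : (4,1)
  18 : (4,2)
  19 : (4,3)
distinct pairs in image: 20 / 20 needed
  → bijection onto A×B; projections well-typed.

Answer: VALID PRODUCT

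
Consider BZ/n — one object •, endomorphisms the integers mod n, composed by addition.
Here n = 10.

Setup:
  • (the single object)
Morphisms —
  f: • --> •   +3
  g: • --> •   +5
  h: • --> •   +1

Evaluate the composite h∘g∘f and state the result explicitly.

Answer: +9

Trace:
  0 +3≡3 +5≡8 +1≡9  (mod 10)
result: +9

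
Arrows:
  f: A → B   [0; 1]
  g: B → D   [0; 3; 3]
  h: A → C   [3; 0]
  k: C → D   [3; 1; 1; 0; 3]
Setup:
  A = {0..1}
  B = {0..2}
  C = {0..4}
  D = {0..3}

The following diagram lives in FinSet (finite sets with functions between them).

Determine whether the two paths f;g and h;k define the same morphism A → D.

Path 1 = f;g:
  0 f→0 g→0
  1 f→1 g→3
  result₁ = [0; 3]
Path 2 = h;k:
  0 h→3 k→0
  1 h→0 k→3
  result₂ = [0; 3]
Equal? YES — commutes

Answer: COMMUTES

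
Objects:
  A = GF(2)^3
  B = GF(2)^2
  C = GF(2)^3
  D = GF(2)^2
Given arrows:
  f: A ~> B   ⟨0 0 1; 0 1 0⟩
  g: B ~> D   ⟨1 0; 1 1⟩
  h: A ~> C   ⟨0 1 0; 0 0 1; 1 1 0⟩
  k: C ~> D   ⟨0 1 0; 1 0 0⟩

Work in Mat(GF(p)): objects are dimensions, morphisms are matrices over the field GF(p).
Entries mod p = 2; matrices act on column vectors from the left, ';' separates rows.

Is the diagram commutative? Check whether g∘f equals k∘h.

Path 1 = f;g:
  e0=[1,0,0] f~>[0,0] g~>[0,0]
  e1=[0,1,0] f~>[0,1] g~>[0,1]
  e2=[0,0,1] f~>[1,0] g~>[1,1]
  composite₁ = ⟨0 0 1; 0 1 1⟩
Path 2 = h;k:
  e0=[1,0,0] h~>[0,0,1] k~>[0,0]
  e1=[0,1,0] h~>[1,0,1] k~>[0,1]
  e2=[0,0,1] h~>[0,1,0] k~>[1,0]
  composite₂ = ⟨0 0 1; 0 1 0⟩
Equal? NO — does not commute

Answer: DOES NOT COMMUTE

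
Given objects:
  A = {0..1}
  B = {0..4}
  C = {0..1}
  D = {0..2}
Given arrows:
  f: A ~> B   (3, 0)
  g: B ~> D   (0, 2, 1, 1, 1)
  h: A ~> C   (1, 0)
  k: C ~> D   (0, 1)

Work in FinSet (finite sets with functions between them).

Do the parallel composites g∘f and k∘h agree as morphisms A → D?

Path 1 = f;g:
  0 f~>3 g~>1
  1 f~>0 g~>0
  composite₁ = (1, 0)
Path 2 = h;k:
  0 h~>1 k~>1
  1 h~>0 k~>0
  composite₂ = (1, 0)
Equal? YES — commutes

Answer: COMMUTES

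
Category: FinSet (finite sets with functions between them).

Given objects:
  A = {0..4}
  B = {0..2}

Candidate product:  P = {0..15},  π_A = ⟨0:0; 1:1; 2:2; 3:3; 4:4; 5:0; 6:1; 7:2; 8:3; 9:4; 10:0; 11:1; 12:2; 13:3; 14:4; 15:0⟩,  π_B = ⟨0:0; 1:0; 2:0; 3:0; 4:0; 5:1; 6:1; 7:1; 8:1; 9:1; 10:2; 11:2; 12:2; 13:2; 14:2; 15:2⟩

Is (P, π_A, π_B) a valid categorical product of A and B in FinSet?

Answer: NOT A VALID PRODUCT — |P|=16 ≠ |A|·|B|=15

Trace:
|A|·|B| = 5·3 = 15;  |P| = 16
  → cardinalities differ; no bijection possible.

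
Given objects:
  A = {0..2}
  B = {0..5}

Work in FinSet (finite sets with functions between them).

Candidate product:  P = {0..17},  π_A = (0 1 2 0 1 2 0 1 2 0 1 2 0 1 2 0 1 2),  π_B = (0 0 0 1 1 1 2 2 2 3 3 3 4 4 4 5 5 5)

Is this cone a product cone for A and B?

Answer: VALID PRODUCT

Trace:
|A|·|B| = 3·6 = 18;  |P| = 18
Check the pairing map k ↦ (π_A(k), π_B(k)):
  0 ↦ (0,0)
  1 ↦ (1,0)
  2 ↦ (2,0)
  3 ↦ (0,1)
  4 ↦ (1,1)
  5 ↦ (2,1)
  6 ↦ (0,2)
  7 ↦ (1,2)
  8 ↦ (2,2)
  9 ↦ (0,3)
  10 ↦ (1,3)
  11 ↦ (2,3)
  12 ↦ (0,4)
  13 ↦ (1,4)
  14 ↦ (2,4)
  15 ↦ (0,5)
  16 ↦ (1,5)
  17 ↦ (2,5)
distinct pairs in image: 18 / 18 needed
  → bijection onto A×B; projections well-typed.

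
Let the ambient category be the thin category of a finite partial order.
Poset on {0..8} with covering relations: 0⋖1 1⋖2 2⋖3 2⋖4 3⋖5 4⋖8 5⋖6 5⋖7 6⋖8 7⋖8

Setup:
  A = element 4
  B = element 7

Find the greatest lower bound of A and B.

Answer: A∧B = 2

Derivation:
Lower bounds of A=4 and B=7: {0,1,2}
  0 ⊑ 2
  1 ⊑ 2
  2 ⊑ 2
glb = 2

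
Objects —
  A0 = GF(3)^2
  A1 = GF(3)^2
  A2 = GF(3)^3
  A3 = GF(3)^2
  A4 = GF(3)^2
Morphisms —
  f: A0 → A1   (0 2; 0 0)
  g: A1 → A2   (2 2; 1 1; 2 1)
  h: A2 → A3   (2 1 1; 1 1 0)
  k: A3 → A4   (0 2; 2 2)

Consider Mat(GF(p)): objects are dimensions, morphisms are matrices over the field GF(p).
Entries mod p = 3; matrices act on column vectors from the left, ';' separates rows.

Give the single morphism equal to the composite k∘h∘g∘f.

  e0=(1,0) f→(0,0) g→(0,0,0) h→(0,0) k→(0,0)
  e1=(0,1) f→(2,0) g→(1,2,1) h→(2,0) k→(0,1)
composite: (0 0; 0 1)

Answer: (0 0; 0 1)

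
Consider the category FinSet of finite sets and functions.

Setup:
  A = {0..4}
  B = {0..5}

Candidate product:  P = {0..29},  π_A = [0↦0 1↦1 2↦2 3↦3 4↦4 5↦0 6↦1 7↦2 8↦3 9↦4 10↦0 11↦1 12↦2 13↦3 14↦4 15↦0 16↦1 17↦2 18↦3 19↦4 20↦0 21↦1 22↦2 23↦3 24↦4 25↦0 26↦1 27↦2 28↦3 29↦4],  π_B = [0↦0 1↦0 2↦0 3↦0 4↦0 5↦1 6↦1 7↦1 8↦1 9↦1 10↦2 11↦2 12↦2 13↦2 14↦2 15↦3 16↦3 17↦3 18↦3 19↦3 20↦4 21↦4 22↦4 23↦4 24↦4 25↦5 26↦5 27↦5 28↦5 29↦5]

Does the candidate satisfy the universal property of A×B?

|A|·|B| = 5·6 = 30;  |P| = 30
Check the pairing map k ↦ (π_A(k), π_B(k)):
  0 ↦ (0,0)
  1 ↦ (1,0)
  2 ↦ (2,0)
  3 ↦ (3,0)
  4 ↦ (4,0)
  5 ↦ (0,1)
  6 ↦ (1,1)
  7 ↦ (2,1)
  8 ↦ (3,1)
  9 ↦ (4,1)
  10 ↦ (0,2)
  11 ↦ (1,2)
  12 ↦ (2,2)
  13 ↦ (3,2)
  14 ↦ (4,2)
  15 ↦ (0,3)
  16 ↦ (1,3)
  17 ↦ (2,3)
  18 ↦ (3,3)
  19 ↦ (4,3)
  20 ↦ (0,4)
  21 ↦ (1,4)
  22 ↦ (2,4)
  23 ↦ (3,4)
  24 ↦ (4,4)
  25 ↦ (0,5)
  26 ↦ (1,5)
  27 ↦ (2,5)
  28 ↦ (3,5)
  29 ↦ (4,5)
distinct pairs in image: 30 / 30 needed
  → bijection onto A×B; projections well-typed.

Answer: VALID PRODUCT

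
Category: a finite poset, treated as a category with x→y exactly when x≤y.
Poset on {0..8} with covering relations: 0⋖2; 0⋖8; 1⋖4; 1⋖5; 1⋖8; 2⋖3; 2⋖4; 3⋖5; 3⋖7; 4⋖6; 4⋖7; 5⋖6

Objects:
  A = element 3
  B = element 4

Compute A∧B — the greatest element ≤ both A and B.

Answer: A∧B = 2

Derivation:
Lower bounds of A=3 and B=4: {0,2}
  0 ≤ 2
  2 ≤ 2
glb = 2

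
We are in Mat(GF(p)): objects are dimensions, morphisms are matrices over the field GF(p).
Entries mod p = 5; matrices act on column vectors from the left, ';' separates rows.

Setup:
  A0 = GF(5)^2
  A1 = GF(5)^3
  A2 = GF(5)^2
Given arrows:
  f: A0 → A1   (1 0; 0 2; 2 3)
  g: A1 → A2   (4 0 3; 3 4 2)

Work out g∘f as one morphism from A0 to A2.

  e0=[1,0] f→[1,0,2] g→[0,2]
  e1=[0,1] f→[0,2,3] g→[4,4]
result: (0 4; 2 4)

Answer: (0 4; 2 4)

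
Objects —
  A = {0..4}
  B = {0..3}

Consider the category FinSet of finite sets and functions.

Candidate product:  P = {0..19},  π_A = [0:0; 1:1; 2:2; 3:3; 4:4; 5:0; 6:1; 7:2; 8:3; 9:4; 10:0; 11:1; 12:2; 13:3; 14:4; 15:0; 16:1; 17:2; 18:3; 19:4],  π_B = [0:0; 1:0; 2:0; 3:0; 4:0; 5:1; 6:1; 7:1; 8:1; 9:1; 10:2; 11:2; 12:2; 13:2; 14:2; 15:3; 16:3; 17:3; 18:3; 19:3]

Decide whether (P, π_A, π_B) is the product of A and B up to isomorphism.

Answer: VALID PRODUCT

Work:
|A|·|B| = 5·4 = 20;  |P| = 20
Check the pairing map k ↦ (π_A(k), π_B(k)):
  0 : (0,0)
  1 : (1,0)
  2 : (2,0)
  3 : (3,0)
  4 : (4,0)
  5 : (0,1)
  6 : (1,1)
  7 : (2,1)
  8 : (3,1)
  9 : (4,1)
  10 : (0,2)
  11 : (1,2)
  12 : (2,2)
  13 : (3,2)
  14 : (4,2)
  15 : (0,3)
  16 : (1,3)
  17 : (2,3)
  18 : (3,3)
  19 : (4,3)
distinct pairs in image: 20 / 20 needed
  → bijection onto A×B; projections well-typed.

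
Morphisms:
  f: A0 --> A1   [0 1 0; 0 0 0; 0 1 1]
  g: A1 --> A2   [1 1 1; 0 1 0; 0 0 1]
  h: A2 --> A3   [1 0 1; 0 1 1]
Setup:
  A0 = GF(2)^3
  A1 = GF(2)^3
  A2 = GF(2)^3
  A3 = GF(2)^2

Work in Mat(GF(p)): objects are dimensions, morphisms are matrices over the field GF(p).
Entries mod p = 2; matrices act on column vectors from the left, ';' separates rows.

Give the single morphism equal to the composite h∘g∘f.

Answer: [0 1 0; 0 1 1]

Work:
  e0=[1,0,0] f-->[0,0,0] g-->[0,0,0] h-->[0,0]
  e1=[0,1,0] f-->[1,0,1] g-->[0,0,1] h-->[1,1]
  e2=[0,0,1] f-->[0,0,1] g-->[1,0,1] h-->[0,1]
result: [0 1 0; 0 1 1]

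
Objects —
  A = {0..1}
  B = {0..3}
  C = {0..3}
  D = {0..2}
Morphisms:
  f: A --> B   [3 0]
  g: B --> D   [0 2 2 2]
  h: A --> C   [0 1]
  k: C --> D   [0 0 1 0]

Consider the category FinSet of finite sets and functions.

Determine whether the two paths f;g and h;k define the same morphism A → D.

Path 1 = f;g:
  0 f-->3 g-->2
  1 f-->0 g-->0
  ⟦path⟧₁ = [2 0]
Path 2 = h;k:
  0 h-->0 k-->0
  1 h-->1 k-->0
  ⟦path⟧₂ = [0 0]
Equal? NO — does not commute

Answer: DOES NOT COMMUTE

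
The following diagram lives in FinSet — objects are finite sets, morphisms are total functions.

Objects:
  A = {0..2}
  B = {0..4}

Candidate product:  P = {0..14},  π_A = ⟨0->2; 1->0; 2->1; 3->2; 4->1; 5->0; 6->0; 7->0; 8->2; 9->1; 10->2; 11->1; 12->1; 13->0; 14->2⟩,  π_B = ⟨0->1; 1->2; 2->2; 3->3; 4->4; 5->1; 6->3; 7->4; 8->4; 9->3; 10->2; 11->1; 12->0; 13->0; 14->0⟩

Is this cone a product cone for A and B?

|A|·|B| = 3·5 = 15;  |P| = 15
Check the pairing map k ↦ (π_A(k), π_B(k)):
  0 -> (2,1)
  1 -> (0,2)
  2 -> (1,2)
  3 -> (2,3)
  4 -> (1,4)
  5 -> (0,1)
  6 -> (0,3)
  7 -> (0,4)
  8 -> (2,4)
  9 -> (1,3)
  10 -> (2,2)
  11 -> (1,1)
  12 -> (1,0)
  13 -> (0,0)
  14 -> (2,0)
distinct pairs in image: 15 / 15 needed
  → bijection onto A×B; projections well-typed.

Answer: VALID PRODUCT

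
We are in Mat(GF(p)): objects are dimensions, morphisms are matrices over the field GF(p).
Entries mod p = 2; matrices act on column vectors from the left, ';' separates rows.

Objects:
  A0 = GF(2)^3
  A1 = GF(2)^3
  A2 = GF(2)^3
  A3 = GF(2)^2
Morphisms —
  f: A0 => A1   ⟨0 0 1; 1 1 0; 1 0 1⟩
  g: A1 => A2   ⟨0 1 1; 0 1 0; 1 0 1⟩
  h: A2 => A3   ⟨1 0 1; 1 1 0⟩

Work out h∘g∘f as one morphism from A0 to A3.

Answer: ⟨1 1 1; 1 0 1⟩

Derivation:
  e0=⟨1,0,0⟩ f=>⟨0,1,1⟩ g=>⟨0,1,1⟩ h=>⟨1,1⟩
  e1=⟨0,1,0⟩ f=>⟨0,1,0⟩ g=>⟨1,1,0⟩ h=>⟨1,0⟩
  e2=⟨0,0,1⟩ f=>⟨1,0,1⟩ g=>⟨1,0,0⟩ h=>⟨1,1⟩
composite: ⟨1 1 1; 1 0 1⟩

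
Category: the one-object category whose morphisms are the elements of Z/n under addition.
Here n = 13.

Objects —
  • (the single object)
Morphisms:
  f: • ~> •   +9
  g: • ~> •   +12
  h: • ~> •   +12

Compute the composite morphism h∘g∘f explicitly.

  0 +9≡9 +12≡8 +12≡7  (mod 13)
result: +7

Answer: +7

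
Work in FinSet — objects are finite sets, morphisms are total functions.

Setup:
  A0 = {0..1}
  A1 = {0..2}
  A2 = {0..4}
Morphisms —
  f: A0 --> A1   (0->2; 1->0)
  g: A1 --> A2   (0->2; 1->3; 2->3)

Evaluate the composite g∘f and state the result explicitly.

  0 f-->2 g-->3
  1 f-->0 g-->2
result: (0->3; 1->2)

Answer: (0->3; 1->2)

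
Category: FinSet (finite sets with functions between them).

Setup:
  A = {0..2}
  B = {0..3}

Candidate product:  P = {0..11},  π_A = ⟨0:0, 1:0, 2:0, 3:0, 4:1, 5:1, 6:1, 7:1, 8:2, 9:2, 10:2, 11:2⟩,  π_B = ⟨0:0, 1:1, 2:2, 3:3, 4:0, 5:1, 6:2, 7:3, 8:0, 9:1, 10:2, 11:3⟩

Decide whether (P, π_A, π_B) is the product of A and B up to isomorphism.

Answer: VALID PRODUCT

Trace:
|A|·|B| = 3·4 = 12;  |P| = 12
Check the pairing map k ↦ (π_A(k), π_B(k)):
  0 : (0,0)
  1 : (0,1)
  2 : (0,2)
  3 : (0,3)
  4 : (1,0)
  5 : (1,1)
  6 : (1,2)
  7 : (1,3)
  8 : (2,0)
  9 : (2,1)
  10 : (2,2)
  11 : (2,3)
distinct pairs in image: 12 / 12 needed
  → bijection onto A×B; projections well-typed.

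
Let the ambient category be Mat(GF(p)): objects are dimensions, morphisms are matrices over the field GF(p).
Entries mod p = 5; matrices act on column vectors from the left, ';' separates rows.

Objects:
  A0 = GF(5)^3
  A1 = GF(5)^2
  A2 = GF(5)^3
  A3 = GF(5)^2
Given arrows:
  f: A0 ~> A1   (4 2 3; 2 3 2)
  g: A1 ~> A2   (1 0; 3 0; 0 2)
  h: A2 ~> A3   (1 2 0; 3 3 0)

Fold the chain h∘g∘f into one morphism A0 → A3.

Answer: (3 4 1; 3 4 1)

Trace:
  e0=⟨1,0,0⟩ f~>⟨4,2⟩ g~>⟨4,2,4⟩ h~>⟨3,3⟩
  e1=⟨0,1,0⟩ f~>⟨2,3⟩ g~>⟨2,1,1⟩ h~>⟨4,4⟩
  e2=⟨0,0,1⟩ f~>⟨3,2⟩ g~>⟨3,4,4⟩ h~>⟨1,1⟩
⟦path⟧: (3 4 1; 3 4 1)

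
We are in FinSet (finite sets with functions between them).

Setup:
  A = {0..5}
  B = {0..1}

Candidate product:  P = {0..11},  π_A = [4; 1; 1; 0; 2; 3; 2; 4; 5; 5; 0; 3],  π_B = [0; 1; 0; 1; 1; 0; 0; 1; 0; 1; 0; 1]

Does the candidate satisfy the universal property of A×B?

Answer: VALID PRODUCT

Trace:
|A|·|B| = 6·2 = 12;  |P| = 12
Check the pairing map k ↦ (π_A(k), π_B(k)):
  0 : (4,0)
  1 : (1,1)
  2 : (1,0)
  3 : (0,1)
  4 : (2,1)
  5 : (3,0)
  6 : (2,0)
  7 : (4,1)
  8 : (5,0)
  9 : (5,1)
  10 : (0,0)
  11 : (3,1)
distinct pairs in image: 12 / 12 needed
  → bijection onto A×B; projections well-typed.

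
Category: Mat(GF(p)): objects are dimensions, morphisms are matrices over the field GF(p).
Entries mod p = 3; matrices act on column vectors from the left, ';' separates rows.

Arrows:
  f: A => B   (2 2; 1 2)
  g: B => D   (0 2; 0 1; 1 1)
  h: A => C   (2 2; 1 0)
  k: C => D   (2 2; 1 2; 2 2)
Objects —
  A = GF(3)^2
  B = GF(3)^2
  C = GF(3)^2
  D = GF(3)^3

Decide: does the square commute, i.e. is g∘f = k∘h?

Path 1 = f;g:
  e0=[1,0] f=>[2,1] g=>[2,1,0]
  e1=[0,1] f=>[2,2] g=>[1,2,1]
  result₁ = (2 1; 1 2; 0 1)
Path 2 = h;k:
  e0=[1,0] h=>[2,1] k=>[0,1,0]
  e1=[0,1] h=>[2,0] k=>[1,2,1]
  result₂ = (0 1; 1 2; 0 1)
Equal? differ; not commutative

Answer: DOES NOT COMMUTE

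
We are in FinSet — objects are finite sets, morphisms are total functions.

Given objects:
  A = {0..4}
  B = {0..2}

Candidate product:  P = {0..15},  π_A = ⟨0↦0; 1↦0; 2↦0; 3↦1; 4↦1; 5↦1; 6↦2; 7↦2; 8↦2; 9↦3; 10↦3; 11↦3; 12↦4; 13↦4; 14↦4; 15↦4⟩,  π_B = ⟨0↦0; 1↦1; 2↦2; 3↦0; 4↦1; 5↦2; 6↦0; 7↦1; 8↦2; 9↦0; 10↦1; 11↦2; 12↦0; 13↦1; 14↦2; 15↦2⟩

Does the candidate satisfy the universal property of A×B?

|A|·|B| = 5·3 = 15;  |P| = 16
  → cardinalities differ; no bijection possible.

Answer: NOT A VALID PRODUCT — |P|=16 ≠ |A|·|B|=15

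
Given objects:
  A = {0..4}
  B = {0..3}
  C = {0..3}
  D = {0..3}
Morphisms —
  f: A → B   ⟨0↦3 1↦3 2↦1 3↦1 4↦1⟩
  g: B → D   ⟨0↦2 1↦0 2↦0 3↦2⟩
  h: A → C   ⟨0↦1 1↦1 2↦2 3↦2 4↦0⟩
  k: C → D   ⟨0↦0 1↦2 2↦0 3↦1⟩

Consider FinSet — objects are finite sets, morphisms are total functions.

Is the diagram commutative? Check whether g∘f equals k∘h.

Answer: COMMUTES

Trace:
Path 1 = f;g:
  0 f→3 g→2
  1 f→3 g→2
  2 f→1 g→0
  3 f→1 g→0
  4 f→1 g→0
  result₁ = ⟨0↦2 1↦2 2↦0 3↦0 4↦0⟩
Path 2 = h;k:
  0 h→1 k→2
  1 h→1 k→2
  2 h→2 k→0
  3 h→2 k→0
  4 h→0 k→0
  result₂ = ⟨0↦2 1↦2 2↦0 3↦0 4↦0⟩
Equal? YES — commutes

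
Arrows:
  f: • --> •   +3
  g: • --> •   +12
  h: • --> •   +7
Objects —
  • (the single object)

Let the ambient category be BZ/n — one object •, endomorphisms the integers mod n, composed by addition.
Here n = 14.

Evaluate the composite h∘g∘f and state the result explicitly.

Answer: +8

Work:
  0 +3≡3 +12≡1 +7≡8  (mod 14)
result: +8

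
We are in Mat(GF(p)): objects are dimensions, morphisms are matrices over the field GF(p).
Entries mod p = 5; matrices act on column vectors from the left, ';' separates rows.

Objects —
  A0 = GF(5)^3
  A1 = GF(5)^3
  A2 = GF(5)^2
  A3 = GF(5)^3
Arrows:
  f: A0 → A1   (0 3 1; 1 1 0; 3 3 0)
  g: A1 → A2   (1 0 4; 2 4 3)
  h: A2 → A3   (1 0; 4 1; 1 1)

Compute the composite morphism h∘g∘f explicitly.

Answer: (2 0 1; 1 4 1; 0 4 3)

Derivation:
  e0=(1,0,0) f→(0,1,3) g→(2,3) h→(2,1,0)
  e1=(0,1,0) f→(3,1,3) g→(0,4) h→(0,4,4)
  e2=(0,0,1) f→(1,0,0) g→(1,2) h→(1,1,3)
⟦path⟧: (2 0 1; 1 4 1; 0 4 3)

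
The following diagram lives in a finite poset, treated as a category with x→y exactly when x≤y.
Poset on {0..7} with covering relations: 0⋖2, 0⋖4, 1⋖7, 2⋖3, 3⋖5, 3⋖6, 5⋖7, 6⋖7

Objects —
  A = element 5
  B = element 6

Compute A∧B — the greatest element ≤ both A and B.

Answer: A∧B = 3

Derivation:
Lower bounds of A=5 and B=6: {0,2,3}
  0 ⊑ 3
  2 ⊑ 3
  3 ⊑ 3
glb = 3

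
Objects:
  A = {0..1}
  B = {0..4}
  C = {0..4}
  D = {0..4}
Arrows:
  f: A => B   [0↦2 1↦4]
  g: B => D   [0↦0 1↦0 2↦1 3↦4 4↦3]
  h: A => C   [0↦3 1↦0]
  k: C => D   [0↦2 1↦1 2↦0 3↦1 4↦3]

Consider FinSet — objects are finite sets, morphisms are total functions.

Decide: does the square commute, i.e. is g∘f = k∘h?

Answer: DOES NOT COMMUTE

Work:
Along f;g (path 1):
  0 f=>2 g=>1
  1 f=>4 g=>3
  result₁ = [0↦1 1↦3]
Along h;k (path 2):
  0 h=>3 k=>1
  1 h=>0 k=>2
  result₂ = [0↦1 1↦2]
Equal? distinct morphisms ✗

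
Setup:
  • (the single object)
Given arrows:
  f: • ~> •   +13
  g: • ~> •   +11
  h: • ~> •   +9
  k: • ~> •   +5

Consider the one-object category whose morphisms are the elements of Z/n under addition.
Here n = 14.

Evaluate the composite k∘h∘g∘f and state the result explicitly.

  0 +13≡13 +11≡10 +9≡5 +5≡10  (mod 14)
composite: +10

Answer: +10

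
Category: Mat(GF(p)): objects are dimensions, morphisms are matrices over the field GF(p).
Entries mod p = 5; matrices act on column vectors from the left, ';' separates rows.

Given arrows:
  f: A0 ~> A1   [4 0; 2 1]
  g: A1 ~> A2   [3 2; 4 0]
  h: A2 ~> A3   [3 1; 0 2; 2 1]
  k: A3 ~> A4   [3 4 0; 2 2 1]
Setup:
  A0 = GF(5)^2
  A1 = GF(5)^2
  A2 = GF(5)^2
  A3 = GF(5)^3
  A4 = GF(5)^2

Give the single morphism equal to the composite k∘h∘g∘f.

Answer: [0 3; 0 1]

Work:
  e0=⟨1,0⟩ f~>⟨4,2⟩ g~>⟨1,1⟩ h~>⟨4,2,3⟩ k~>⟨0,0⟩
  e1=⟨0,1⟩ f~>⟨0,1⟩ g~>⟨2,0⟩ h~>⟨1,0,4⟩ k~>⟨3,1⟩
composite: [0 3; 0 1]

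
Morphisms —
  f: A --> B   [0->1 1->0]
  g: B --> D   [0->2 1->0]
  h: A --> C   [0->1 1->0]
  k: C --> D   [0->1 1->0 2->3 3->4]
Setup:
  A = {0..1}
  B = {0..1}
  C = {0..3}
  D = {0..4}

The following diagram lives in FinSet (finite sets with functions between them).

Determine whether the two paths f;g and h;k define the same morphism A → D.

Answer: DOES NOT COMMUTE

Trace:
1) trace f;g:
  0 f-->1 g-->0
  1 f-->0 g-->2
  composite₁ = [0->0 1->2]
2) trace h;k:
  0 h-->1 k-->0
  1 h-->0 k-->1
  composite₂ = [0->0 1->1]
Equal? NO — does not commute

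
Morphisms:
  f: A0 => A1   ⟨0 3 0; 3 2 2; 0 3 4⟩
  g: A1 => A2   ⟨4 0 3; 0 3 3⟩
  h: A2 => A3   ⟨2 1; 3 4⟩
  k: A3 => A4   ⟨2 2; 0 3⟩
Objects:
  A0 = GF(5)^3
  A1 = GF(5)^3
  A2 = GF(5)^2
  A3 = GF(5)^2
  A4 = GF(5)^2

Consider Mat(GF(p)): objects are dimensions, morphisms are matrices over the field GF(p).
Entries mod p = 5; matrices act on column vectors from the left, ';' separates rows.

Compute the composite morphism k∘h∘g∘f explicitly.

  e0=[1,0,0] f=>[0,3,0] g=>[0,4] h=>[4,1] k=>[0,3]
  e1=[0,1,0] f=>[3,2,3] g=>[1,0] h=>[2,3] k=>[0,4]
  e2=[0,0,1] f=>[0,2,4] g=>[2,3] h=>[2,3] k=>[0,4]
result: ⟨0 0 0; 3 4 4⟩

Answer: ⟨0 0 0; 3 4 4⟩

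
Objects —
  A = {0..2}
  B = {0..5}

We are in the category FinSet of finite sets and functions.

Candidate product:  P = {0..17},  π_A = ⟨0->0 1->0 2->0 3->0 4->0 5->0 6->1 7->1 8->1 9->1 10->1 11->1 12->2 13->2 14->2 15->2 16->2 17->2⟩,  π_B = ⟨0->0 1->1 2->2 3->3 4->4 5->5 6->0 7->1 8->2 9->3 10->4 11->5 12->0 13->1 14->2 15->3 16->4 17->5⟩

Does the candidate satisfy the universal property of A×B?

|A|·|B| = 3·6 = 18;  |P| = 18
Check the pairing map k ↦ (π_A(k), π_B(k)):
  0 -> (0,0)
  1 -> (0,1)
  2 -> (0,2)
  3 -> (0,3)
  4 -> (0,4)
  5 -> (0,5)
  6 -> (1,0)
  7 -> (1,1)
  8 -> (1,2)
  9 -> (1,3)
  10 -> (1,4)
  11 -> (1,5)
  12 -> (2,0)
  13 -> (2,1)
  14 -> (2,2)
  15 -> (2,3)
  16 -> (2,4)
  17 -> (2,5)
distinct pairs in image: 18 / 18 needed
  → bijection onto A×B; projections well-typed.

Answer: VALID PRODUCT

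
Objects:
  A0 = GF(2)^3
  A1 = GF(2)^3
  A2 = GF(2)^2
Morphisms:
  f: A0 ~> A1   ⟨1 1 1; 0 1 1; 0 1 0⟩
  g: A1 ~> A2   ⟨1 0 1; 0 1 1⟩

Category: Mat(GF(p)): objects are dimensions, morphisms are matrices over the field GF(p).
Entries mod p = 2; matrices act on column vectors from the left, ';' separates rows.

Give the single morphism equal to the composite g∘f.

  e0=⟨1,0,0⟩ f~>⟨1,0,0⟩ g~>⟨1,0⟩
  e1=⟨0,1,0⟩ f~>⟨1,1,1⟩ g~>⟨0,0⟩
  e2=⟨0,0,1⟩ f~>⟨1,1,0⟩ g~>⟨1,1⟩
result: ⟨1 0 1; 0 0 1⟩

Answer: ⟨1 0 1; 0 0 1⟩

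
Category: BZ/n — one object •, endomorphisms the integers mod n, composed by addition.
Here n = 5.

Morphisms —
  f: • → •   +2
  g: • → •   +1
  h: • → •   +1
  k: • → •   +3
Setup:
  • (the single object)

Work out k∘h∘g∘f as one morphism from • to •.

  0 +2≡2 +1≡3 +1≡4 +3≡2  (mod 5)
result: +2

Answer: +2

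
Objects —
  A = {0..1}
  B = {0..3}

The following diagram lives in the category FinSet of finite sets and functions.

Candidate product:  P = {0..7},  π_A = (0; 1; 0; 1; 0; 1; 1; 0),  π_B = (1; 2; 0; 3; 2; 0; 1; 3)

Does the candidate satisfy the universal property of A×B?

Answer: VALID PRODUCT

Derivation:
|A|·|B| = 2·4 = 8;  |P| = 8
Check the pairing map k ↦ (π_A(k), π_B(k)):
  0 ↦ (0,1)
  1 ↦ (1,2)
  2 ↦ (0,0)
  3 ↦ (1,3)
  4 ↦ (0,2)
  5 ↦ (1,0)
  6 ↦ (1,1)
  7 ↦ (0,3)
distinct pairs in image: 8 / 8 needed
  → bijection onto A×B; projections well-typed.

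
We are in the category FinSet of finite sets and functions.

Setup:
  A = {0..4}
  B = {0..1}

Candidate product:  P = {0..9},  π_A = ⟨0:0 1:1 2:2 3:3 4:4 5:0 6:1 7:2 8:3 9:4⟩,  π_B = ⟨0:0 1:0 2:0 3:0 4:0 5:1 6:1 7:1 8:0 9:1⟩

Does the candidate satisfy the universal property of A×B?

|A|·|B| = 5·2 = 10;  |P| = 10
Check the pairing map k ↦ (π_A(k), π_B(k)):
  0 : (0,0)
  1 : (1,0)
  2 : (2,0)
  3 : (3,0)
  4 : (4,0)
  5 : (0,1)
  6 : (1,1)
  7 : (2,1)
  8 : (3,0)  ✗ repeats pair of k=3
  9 : (4,1)
distinct pairs in image: 9 / 10 needed
  → (3,0) hit at k=3 and k=8

Answer: NOT A VALID PRODUCT — duplicate pair at indices 3,8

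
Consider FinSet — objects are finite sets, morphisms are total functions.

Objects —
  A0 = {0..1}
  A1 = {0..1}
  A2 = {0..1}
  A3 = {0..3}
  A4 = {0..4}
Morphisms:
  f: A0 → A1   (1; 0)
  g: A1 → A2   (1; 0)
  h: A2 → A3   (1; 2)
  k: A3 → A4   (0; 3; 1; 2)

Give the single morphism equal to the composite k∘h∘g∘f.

  0 f→1 g→0 h→1 k→3
  1 f→0 g→1 h→2 k→1
⟦path⟧: (3; 1)

Answer: (3; 1)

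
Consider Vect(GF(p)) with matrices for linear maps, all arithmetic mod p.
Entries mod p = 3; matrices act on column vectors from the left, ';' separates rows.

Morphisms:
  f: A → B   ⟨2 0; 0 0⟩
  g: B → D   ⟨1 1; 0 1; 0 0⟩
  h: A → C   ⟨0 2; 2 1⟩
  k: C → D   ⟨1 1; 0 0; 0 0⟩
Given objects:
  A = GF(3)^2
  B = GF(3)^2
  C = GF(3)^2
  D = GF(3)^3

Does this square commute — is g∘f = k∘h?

Answer: COMMUTES

Derivation:
Along f;g (path 1):
  e0=⟨1,0⟩ f→⟨2,0⟩ g→⟨2,0,0⟩
  e1=⟨0,1⟩ f→⟨0,0⟩ g→⟨0,0,0⟩
  ⟦path⟧₁ = ⟨2 0; 0 0; 0 0⟩
Along h;k (path 2):
  e0=⟨1,0⟩ h→⟨0,2⟩ k→⟨2,0,0⟩
  e1=⟨0,1⟩ h→⟨2,1⟩ k→⟨0,0,0⟩
  ⟦path⟧₂ = ⟨2 0; 0 0; 0 0⟩
Equal? equal; square commutes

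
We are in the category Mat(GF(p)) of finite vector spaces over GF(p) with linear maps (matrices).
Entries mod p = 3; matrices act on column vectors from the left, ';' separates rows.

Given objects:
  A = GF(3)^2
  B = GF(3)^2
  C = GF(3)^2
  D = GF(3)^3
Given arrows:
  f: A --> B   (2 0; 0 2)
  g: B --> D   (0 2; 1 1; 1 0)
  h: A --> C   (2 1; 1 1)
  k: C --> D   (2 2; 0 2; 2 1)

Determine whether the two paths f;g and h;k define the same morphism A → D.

Answer: COMMUTES

Derivation:
1) trace f;g:
  e0=[1,0] f-->[2,0] g-->[0,2,2]
  e1=[0,1] f-->[0,2] g-->[1,2,0]
  ⟦path⟧₁ = (0 1; 2 2; 2 0)
2) trace h;k:
  e0=[1,0] h-->[2,1] k-->[0,2,2]
  e1=[0,1] h-->[1,1] k-->[1,2,0]
  ⟦path⟧₂ = (0 1; 2 2; 2 0)
Equal? equal; square commutes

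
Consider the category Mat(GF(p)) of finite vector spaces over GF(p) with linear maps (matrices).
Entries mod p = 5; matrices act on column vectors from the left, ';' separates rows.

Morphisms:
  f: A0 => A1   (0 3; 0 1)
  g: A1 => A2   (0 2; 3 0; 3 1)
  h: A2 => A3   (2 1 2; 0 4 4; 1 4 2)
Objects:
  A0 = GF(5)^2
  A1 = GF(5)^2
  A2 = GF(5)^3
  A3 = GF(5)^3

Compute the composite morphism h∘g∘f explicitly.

Answer: (0 3; 0 1; 0 3)

Work:
  e0=[1,0] f=>[0,0] g=>[0,0,0] h=>[0,0,0]
  e1=[0,1] f=>[3,1] g=>[2,4,0] h=>[3,1,3]
⟦path⟧: (0 3; 0 1; 0 3)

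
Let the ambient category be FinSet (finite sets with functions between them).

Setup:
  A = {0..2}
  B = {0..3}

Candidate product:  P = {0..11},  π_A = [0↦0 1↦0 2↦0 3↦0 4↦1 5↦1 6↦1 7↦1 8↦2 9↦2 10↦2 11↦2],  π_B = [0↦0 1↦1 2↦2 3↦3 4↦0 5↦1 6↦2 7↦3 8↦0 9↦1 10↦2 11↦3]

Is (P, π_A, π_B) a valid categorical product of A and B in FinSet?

|A|·|B| = 3·4 = 12;  |P| = 12
Check the pairing map k ↦ (π_A(k), π_B(k)):
  0 ↦ (0,0)
  1 ↦ (0,1)
  2 ↦ (0,2)
  3 ↦ (0,3)
  4 ↦ (1,0)
  5 ↦ (1,1)
  6 ↦ (1,2)
  7 ↦ (1,3)
  8 ↦ (2,0)
  9 ↦ (2,1)
  10 ↦ (2,2)
  11 ↦ (2,3)
distinct pairs in image: 12 / 12 needed
  → bijection onto A×B; projections well-typed.

Answer: VALID PRODUCT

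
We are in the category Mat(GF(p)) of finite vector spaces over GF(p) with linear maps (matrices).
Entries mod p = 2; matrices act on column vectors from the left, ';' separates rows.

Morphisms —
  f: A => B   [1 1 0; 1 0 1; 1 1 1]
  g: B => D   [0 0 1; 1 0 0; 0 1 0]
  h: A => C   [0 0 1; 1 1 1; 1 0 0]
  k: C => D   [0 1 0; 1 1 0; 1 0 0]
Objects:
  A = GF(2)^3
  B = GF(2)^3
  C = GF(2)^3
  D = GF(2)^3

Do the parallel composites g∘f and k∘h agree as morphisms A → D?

Answer: DOES NOT COMMUTE

Derivation:
1) trace f;g:
  e0=[1,0,0] f=>[1,1,1] g=>[1,1,1]
  e1=[0,1,0] f=>[1,0,1] g=>[1,1,0]
  e2=[0,0,1] f=>[0,1,1] g=>[1,0,1]
  result₁ = [1 1 1; 1 1 0; 1 0 1]
2) trace h;k:
  e0=[1,0,0] h=>[0,1,1] k=>[1,1,0]
  e1=[0,1,0] h=>[0,1,0] k=>[1,1,0]
  e2=[0,0,1] h=>[1,1,0] k=>[1,0,1]
  result₂ = [1 1 1; 1 1 0; 0 0 1]
Equal? NO — does not commute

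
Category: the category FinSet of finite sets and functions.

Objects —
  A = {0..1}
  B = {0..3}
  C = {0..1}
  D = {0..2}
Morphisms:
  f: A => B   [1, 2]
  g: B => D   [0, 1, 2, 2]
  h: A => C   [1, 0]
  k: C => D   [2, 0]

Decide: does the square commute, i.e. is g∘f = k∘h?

Along f;g (path 1):
  0 f=>1 g=>1
  1 f=>2 g=>2
  ⟦path⟧₁ = [1, 2]
Along h;k (path 2):
  0 h=>1 k=>0
  1 h=>0 k=>2
  ⟦path⟧₂ = [0, 2]
Equal? differ; not commutative

Answer: DOES NOT COMMUTE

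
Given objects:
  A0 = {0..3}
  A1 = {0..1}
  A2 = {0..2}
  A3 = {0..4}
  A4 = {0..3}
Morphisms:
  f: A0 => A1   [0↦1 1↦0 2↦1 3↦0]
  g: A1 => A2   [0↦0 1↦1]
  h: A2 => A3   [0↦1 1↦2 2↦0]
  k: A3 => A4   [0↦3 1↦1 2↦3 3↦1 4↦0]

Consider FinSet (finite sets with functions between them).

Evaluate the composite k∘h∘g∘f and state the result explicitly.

Answer: [0↦3 1↦1 2↦3 3↦1]

Work:
  0 f=>1 g=>1 h=>2 k=>3
  1 f=>0 g=>0 h=>1 k=>1
  2 f=>1 g=>1 h=>2 k=>3
  3 f=>0 g=>0 h=>1 k=>1
composite: [0↦3 1↦1 2↦3 3↦1]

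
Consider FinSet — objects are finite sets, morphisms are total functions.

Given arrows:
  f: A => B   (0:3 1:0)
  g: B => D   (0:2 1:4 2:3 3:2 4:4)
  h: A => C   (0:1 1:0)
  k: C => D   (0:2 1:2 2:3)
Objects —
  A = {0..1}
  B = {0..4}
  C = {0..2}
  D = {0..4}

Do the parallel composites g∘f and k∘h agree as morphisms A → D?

Answer: COMMUTES

Trace:
Path 1 = f;g:
  0 f=>3 g=>2
  1 f=>0 g=>2
  ⟦path⟧₁ = (0:2 1:2)
Path 2 = h;k:
  0 h=>1 k=>2
  1 h=>0 k=>2
  ⟦path⟧₂ = (0:2 1:2)
Equal? YES — commutes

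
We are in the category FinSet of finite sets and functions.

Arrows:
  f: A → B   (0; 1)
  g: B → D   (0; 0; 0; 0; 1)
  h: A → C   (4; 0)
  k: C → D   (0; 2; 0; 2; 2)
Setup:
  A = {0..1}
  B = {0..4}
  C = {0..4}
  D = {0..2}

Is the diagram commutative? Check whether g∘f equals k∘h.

Answer: DOES NOT COMMUTE

Trace:
1) trace f;g:
  0 f→0 g→0
  1 f→1 g→0
  ⟦path⟧₁ = (0; 0)
2) trace h;k:
  0 h→4 k→2
  1 h→0 k→0
  ⟦path⟧₂ = (2; 0)
Equal? distinct morphisms ✗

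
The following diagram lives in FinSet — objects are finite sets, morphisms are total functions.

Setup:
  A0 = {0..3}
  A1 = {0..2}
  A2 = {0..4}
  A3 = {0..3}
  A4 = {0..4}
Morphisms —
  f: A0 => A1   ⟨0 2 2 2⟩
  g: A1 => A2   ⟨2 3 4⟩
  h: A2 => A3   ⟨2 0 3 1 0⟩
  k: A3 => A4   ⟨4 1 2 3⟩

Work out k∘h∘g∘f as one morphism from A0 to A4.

  0 f=>0 g=>2 h=>3 k=>3
  1 f=>2 g=>4 h=>0 k=>4
  2 f=>2 g=>4 h=>0 k=>4
  3 f=>2 g=>4 h=>0 k=>4
result: ⟨3 4 4 4⟩

Answer: ⟨3 4 4 4⟩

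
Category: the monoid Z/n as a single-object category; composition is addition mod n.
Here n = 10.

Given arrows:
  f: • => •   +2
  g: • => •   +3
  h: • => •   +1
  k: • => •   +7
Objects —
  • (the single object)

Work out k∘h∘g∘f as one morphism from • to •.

  0 +2≡2 +3≡5 +1≡6 +7≡3  (mod 10)
composite: +3

Answer: +3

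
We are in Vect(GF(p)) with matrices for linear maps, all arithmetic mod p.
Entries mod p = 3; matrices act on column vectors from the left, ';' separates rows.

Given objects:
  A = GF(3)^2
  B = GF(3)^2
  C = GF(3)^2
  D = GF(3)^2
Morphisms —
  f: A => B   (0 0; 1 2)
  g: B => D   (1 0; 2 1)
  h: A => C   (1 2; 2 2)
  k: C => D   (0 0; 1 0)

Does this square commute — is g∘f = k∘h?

Answer: COMMUTES

Derivation:
Path 1 = f;g:
  e0=⟨1,0⟩ f=>⟨0,1⟩ g=>⟨0,1⟩
  e1=⟨0,1⟩ f=>⟨0,2⟩ g=>⟨0,2⟩
  ⟦path⟧₁ = (0 0; 1 2)
Path 2 = h;k:
  e0=⟨1,0⟩ h=>⟨1,2⟩ k=>⟨0,1⟩
  e1=⟨0,1⟩ h=>⟨2,2⟩ k=>⟨0,2⟩
  ⟦path⟧₂ = (0 0; 1 2)
Equal? equal; square commutes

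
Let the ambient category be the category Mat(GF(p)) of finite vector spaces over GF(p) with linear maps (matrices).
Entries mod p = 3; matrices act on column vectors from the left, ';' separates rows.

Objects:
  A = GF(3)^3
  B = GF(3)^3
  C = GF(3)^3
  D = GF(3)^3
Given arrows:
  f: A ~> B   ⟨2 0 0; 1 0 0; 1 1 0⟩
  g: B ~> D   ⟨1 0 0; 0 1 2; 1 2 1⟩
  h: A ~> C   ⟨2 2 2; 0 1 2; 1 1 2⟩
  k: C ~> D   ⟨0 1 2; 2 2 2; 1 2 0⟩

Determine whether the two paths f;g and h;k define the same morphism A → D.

Answer: COMMUTES

Work:
Path 1 = f;g:
  e0=(1,0,0) f~>(2,1,1) g~>(2,0,2)
  e1=(0,1,0) f~>(0,0,1) g~>(0,2,1)
  e2=(0,0,1) f~>(0,0,0) g~>(0,0,0)
  result₁ = ⟨2 0 0; 0 2 0; 2 1 0⟩
Path 2 = h;k:
  e0=(1,0,0) h~>(2,0,1) k~>(2,0,2)
  e1=(0,1,0) h~>(2,1,1) k~>(0,2,1)
  e2=(0,0,1) h~>(2,2,2) k~>(0,0,0)
  result₂ = ⟨2 0 0; 0 2 0; 2 1 0⟩
Equal? same morphism ✓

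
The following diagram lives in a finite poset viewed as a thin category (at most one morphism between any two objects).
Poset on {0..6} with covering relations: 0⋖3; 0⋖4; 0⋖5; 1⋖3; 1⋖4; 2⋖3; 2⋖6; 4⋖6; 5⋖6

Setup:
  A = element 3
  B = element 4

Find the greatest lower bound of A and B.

Answer: NO MEET EXISTS

Work:
{x : x⊑A ∧ x⊑B} = {0,1}  (A=3, B=4)
  maximal lower bounds 0 and 1 are incomparable: neither 0⊑1 nor 1⊑0
→ no greatest lower bound exists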